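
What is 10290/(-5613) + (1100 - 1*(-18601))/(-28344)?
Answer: -44693497/17677208 ≈ -2.5283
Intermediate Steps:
10290/(-5613) + (1100 - 1*(-18601))/(-28344) = 10290*(-1/5613) + (1100 + 18601)*(-1/28344) = -3430/1871 + 19701*(-1/28344) = -3430/1871 - 6567/9448 = -44693497/17677208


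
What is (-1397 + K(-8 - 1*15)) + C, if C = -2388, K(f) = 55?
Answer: -3730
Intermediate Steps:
(-1397 + K(-8 - 1*15)) + C = (-1397 + 55) - 2388 = -1342 - 2388 = -3730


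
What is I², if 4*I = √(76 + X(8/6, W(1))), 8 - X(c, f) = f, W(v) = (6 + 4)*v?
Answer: 37/8 ≈ 4.6250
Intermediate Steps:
W(v) = 10*v
X(c, f) = 8 - f
I = √74/4 (I = √(76 + (8 - 10))/4 = √(76 - 2)/4 = √74/4 ≈ 2.1506)
I² = (√74/4)² = 37/8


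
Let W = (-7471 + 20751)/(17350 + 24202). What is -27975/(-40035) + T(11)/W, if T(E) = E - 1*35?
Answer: -82402741/1107635 ≈ -74.395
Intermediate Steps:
T(E) = -35 + E (T(E) = E - 35 = -35 + E)
W = 830/2597 (W = 13280/41552 = 13280*(1/41552) = 830/2597 ≈ 0.31960)
-27975/(-40035) + T(11)/W = -27975/(-40035) + (-35 + 11)/(830/2597) = -27975*(-1/40035) - 24*2597/830 = 1865/2669 - 31164/415 = -82402741/1107635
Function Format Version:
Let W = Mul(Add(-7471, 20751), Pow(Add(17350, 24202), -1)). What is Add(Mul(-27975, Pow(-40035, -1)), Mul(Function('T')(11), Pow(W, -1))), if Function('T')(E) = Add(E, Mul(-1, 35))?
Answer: Rational(-82402741, 1107635) ≈ -74.395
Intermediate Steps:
Function('T')(E) = Add(-35, E) (Function('T')(E) = Add(E, -35) = Add(-35, E))
W = Rational(830, 2597) (W = Mul(13280, Pow(41552, -1)) = Mul(13280, Rational(1, 41552)) = Rational(830, 2597) ≈ 0.31960)
Add(Mul(-27975, Pow(-40035, -1)), Mul(Function('T')(11), Pow(W, -1))) = Add(Mul(-27975, Pow(-40035, -1)), Mul(Add(-35, 11), Pow(Rational(830, 2597), -1))) = Add(Mul(-27975, Rational(-1, 40035)), Mul(-24, Rational(2597, 830))) = Add(Rational(1865, 2669), Rational(-31164, 415)) = Rational(-82402741, 1107635)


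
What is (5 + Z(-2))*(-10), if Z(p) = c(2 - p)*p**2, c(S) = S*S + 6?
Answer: -930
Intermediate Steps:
c(S) = 6 + S**2 (c(S) = S**2 + 6 = 6 + S**2)
Z(p) = p**2*(6 + (2 - p)**2) (Z(p) = (6 + (2 - p)**2)*p**2 = p**2*(6 + (2 - p)**2))
(5 + Z(-2))*(-10) = (5 + (-2)**2*(6 + (-2 - 2)**2))*(-10) = (5 + 4*(6 + (-4)**2))*(-10) = (5 + 4*(6 + 16))*(-10) = (5 + 4*22)*(-10) = (5 + 88)*(-10) = 93*(-10) = -930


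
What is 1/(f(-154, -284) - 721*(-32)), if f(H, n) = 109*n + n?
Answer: -1/8168 ≈ -0.00012243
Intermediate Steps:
f(H, n) = 110*n
1/(f(-154, -284) - 721*(-32)) = 1/(110*(-284) - 721*(-32)) = 1/(-31240 + 23072) = 1/(-8168) = -1/8168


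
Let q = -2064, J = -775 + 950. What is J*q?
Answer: -361200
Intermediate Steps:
J = 175
J*q = 175*(-2064) = -361200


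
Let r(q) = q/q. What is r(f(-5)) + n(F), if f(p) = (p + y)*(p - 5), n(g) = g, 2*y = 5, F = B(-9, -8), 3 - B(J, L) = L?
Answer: 12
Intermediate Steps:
B(J, L) = 3 - L
F = 11 (F = 3 - 1*(-8) = 3 + 8 = 11)
y = 5/2 (y = (1/2)*5 = 5/2 ≈ 2.5000)
f(p) = (-5 + p)*(5/2 + p) (f(p) = (p + 5/2)*(p - 5) = (5/2 + p)*(-5 + p) = (-5 + p)*(5/2 + p))
r(q) = 1
r(f(-5)) + n(F) = 1 + 11 = 12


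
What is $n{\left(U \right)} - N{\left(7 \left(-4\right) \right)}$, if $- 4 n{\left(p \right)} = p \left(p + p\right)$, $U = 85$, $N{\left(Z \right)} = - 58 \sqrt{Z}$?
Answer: $- \frac{7225}{2} + 116 i \sqrt{7} \approx -3612.5 + 306.91 i$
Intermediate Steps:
$n{\left(p \right)} = - \frac{p^{2}}{2}$ ($n{\left(p \right)} = - \frac{p \left(p + p\right)}{4} = - \frac{p 2 p}{4} = - \frac{2 p^{2}}{4} = - \frac{p^{2}}{2}$)
$n{\left(U \right)} - N{\left(7 \left(-4\right) \right)} = - \frac{85^{2}}{2} - - 58 \sqrt{7 \left(-4\right)} = \left(- \frac{1}{2}\right) 7225 - - 58 \sqrt{-28} = - \frac{7225}{2} - - 58 \cdot 2 i \sqrt{7} = - \frac{7225}{2} - - 116 i \sqrt{7} = - \frac{7225}{2} + 116 i \sqrt{7}$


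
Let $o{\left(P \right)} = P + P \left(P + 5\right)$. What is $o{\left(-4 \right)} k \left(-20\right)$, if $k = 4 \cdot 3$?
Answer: $1920$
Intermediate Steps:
$o{\left(P \right)} = P + P \left(5 + P\right)$
$k = 12$
$o{\left(-4 \right)} k \left(-20\right) = - 4 \left(6 - 4\right) 12 \left(-20\right) = \left(-4\right) 2 \cdot 12 \left(-20\right) = \left(-8\right) 12 \left(-20\right) = \left(-96\right) \left(-20\right) = 1920$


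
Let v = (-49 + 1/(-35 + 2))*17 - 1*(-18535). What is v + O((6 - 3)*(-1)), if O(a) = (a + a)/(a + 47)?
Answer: 1168289/66 ≈ 17701.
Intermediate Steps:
v = 584149/33 (v = (-49 + 1/(-33))*17 + 18535 = (-49 - 1/33)*17 + 18535 = -1618/33*17 + 18535 = -27506/33 + 18535 = 584149/33 ≈ 17702.)
O(a) = 2*a/(47 + a) (O(a) = (2*a)/(47 + a) = 2*a/(47 + a))
v + O((6 - 3)*(-1)) = 584149/33 + 2*((6 - 3)*(-1))/(47 + (6 - 3)*(-1)) = 584149/33 + 2*(3*(-1))/(47 + 3*(-1)) = 584149/33 + 2*(-3)/(47 - 3) = 584149/33 + 2*(-3)/44 = 584149/33 + 2*(-3)*(1/44) = 584149/33 - 3/22 = 1168289/66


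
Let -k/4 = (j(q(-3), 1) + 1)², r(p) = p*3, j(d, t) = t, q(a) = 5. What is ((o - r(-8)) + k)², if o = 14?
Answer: 484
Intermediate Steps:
r(p) = 3*p
k = -16 (k = -4*(1 + 1)² = -4*2² = -4*4 = -16)
((o - r(-8)) + k)² = ((14 - 3*(-8)) - 16)² = ((14 - 1*(-24)) - 16)² = ((14 + 24) - 16)² = (38 - 16)² = 22² = 484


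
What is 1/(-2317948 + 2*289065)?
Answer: -1/1739818 ≈ -5.7477e-7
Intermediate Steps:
1/(-2317948 + 2*289065) = 1/(-2317948 + 578130) = 1/(-1739818) = -1/1739818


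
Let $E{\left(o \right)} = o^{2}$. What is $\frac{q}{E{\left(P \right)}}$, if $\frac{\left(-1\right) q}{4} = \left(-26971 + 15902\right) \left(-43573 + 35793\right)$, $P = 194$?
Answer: $- \frac{86116820}{9409} \approx -9152.6$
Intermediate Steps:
$q = -344467280$ ($q = - 4 \left(-26971 + 15902\right) \left(-43573 + 35793\right) = - 4 \left(\left(-11069\right) \left(-7780\right)\right) = \left(-4\right) 86116820 = -344467280$)
$\frac{q}{E{\left(P \right)}} = - \frac{344467280}{194^{2}} = - \frac{344467280}{37636} = \left(-344467280\right) \frac{1}{37636} = - \frac{86116820}{9409}$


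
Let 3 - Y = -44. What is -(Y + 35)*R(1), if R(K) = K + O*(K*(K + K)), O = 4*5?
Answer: -3362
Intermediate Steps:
Y = 47 (Y = 3 - 1*(-44) = 3 + 44 = 47)
O = 20
R(K) = K + 40*K**2 (R(K) = K + 20*(K*(K + K)) = K + 20*(K*(2*K)) = K + 20*(2*K**2) = K + 40*K**2)
-(Y + 35)*R(1) = -(47 + 35)*1*(1 + 40*1) = -82*1*(1 + 40) = -82*1*41 = -82*41 = -1*3362 = -3362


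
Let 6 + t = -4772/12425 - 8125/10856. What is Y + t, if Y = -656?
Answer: -89447157557/134885800 ≈ -663.13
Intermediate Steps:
t = -962072757/134885800 (t = -6 + (-4772/12425 - 8125/10856) = -6 - 152757957/134885800 = -962072757/134885800 ≈ -7.1325)
Y + t = -656 - 962072757/134885800 = -89447157557/134885800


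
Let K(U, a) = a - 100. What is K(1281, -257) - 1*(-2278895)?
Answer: 2278538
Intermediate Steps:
K(U, a) = -100 + a
K(1281, -257) - 1*(-2278895) = (-100 - 257) - 1*(-2278895) = -357 + 2278895 = 2278538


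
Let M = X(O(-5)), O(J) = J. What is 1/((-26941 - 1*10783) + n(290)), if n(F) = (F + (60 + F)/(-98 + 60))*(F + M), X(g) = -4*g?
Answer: 19/937094 ≈ 2.0275e-5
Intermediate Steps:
M = 20 (M = -4*(-5) = 20)
n(F) = (20 + F)*(-30/19 + 37*F/38) (n(F) = (F + (60 + F)/(-98 + 60))*(F + 20) = (F + (60 + F)/(-38))*(20 + F) = (F + (60 + F)*(-1/38))*(20 + F) = (F + (-30/19 - F/38))*(20 + F) = (-30/19 + 37*F/38)*(20 + F) = (20 + F)*(-30/19 + 37*F/38))
1/((-26941 - 1*10783) + n(290)) = 1/((-26941 - 1*10783) + (-600/19 + (37/38)*290**2 + (340/19)*290)) = 1/((-26941 - 10783) + (-600/19 + (37/38)*84100 + 98600/19)) = 1/(-37724 + (-600/19 + 1555850/19 + 98600/19)) = 1/(-37724 + 1653850/19) = 1/(937094/19) = 19/937094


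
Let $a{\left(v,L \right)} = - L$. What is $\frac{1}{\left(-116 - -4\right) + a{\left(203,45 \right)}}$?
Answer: $- \frac{1}{157} \approx -0.0063694$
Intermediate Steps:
$\frac{1}{\left(-116 - -4\right) + a{\left(203,45 \right)}} = \frac{1}{\left(-116 - -4\right) - 45} = \frac{1}{\left(-116 + 4\right) - 45} = \frac{1}{-112 - 45} = \frac{1}{-157} = - \frac{1}{157}$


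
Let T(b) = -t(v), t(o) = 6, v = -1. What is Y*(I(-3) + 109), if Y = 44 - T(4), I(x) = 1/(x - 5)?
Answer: 21775/4 ≈ 5443.8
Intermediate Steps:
I(x) = 1/(-5 + x)
T(b) = -6 (T(b) = -1*6 = -6)
Y = 50 (Y = 44 - 1*(-6) = 44 + 6 = 50)
Y*(I(-3) + 109) = 50*(1/(-5 - 3) + 109) = 50*(1/(-8) + 109) = 50*(-1/8 + 109) = 50*(871/8) = 21775/4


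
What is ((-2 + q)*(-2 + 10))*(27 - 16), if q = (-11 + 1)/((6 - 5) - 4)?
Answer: 352/3 ≈ 117.33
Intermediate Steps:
q = 10/3 (q = -10/(1 - 4) = -10/(-3) = -10*(-⅓) = 10/3 ≈ 3.3333)
((-2 + q)*(-2 + 10))*(27 - 16) = ((-2 + 10/3)*(-2 + 10))*(27 - 16) = ((4/3)*8)*11 = (32/3)*11 = 352/3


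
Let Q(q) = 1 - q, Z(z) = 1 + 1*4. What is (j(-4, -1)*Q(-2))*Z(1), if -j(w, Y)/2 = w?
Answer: 120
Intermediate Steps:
j(w, Y) = -2*w
Z(z) = 5 (Z(z) = 1 + 4 = 5)
(j(-4, -1)*Q(-2))*Z(1) = ((-2*(-4))*(1 - 1*(-2)))*5 = (8*(1 + 2))*5 = (8*3)*5 = 24*5 = 120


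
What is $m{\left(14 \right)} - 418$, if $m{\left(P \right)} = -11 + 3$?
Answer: $-426$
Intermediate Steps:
$m{\left(P \right)} = -8$
$m{\left(14 \right)} - 418 = -8 - 418 = -426$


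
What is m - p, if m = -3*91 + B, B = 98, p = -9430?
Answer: 9255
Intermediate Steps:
m = -175 (m = -3*91 + 98 = -273 + 98 = -175)
m - p = -175 - 1*(-9430) = -175 + 9430 = 9255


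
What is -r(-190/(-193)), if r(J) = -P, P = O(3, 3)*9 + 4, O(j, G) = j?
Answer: 31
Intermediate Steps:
P = 31 (P = 3*9 + 4 = 27 + 4 = 31)
r(J) = -31 (r(J) = -1*31 = -31)
-r(-190/(-193)) = -1*(-31) = 31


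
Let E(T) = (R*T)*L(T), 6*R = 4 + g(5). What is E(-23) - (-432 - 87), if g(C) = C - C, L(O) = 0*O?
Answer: 519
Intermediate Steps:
L(O) = 0
g(C) = 0
R = ⅔ (R = (4 + 0)/6 = (⅙)*4 = ⅔ ≈ 0.66667)
E(T) = 0 (E(T) = (2*T/3)*0 = 0)
E(-23) - (-432 - 87) = 0 - (-432 - 87) = 0 - 1*(-519) = 0 + 519 = 519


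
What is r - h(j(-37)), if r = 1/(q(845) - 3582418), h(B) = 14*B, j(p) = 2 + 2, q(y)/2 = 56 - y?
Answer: -200703777/3583996 ≈ -56.000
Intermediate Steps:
q(y) = 112 - 2*y (q(y) = 2*(56 - y) = 112 - 2*y)
j(p) = 4
r = -1/3583996 (r = 1/((112 - 2*845) - 3582418) = 1/((112 - 1690) - 3582418) = 1/(-1578 - 3582418) = 1/(-3583996) = -1/3583996 ≈ -2.7902e-7)
r - h(j(-37)) = -1/3583996 - 14*4 = -1/3583996 - 1*56 = -1/3583996 - 56 = -200703777/3583996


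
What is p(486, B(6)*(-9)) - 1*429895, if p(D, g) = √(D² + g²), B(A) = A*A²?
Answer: -429895 + 486*√17 ≈ -4.2789e+5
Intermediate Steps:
B(A) = A³
p(486, B(6)*(-9)) - 1*429895 = √(486² + (6³*(-9))²) - 1*429895 = √(236196 + (216*(-9))²) - 429895 = √(236196 + (-1944)²) - 429895 = √(236196 + 3779136) - 429895 = √4015332 - 429895 = 486*√17 - 429895 = -429895 + 486*√17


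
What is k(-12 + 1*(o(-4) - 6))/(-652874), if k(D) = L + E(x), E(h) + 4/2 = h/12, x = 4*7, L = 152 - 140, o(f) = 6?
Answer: -37/1958622 ≈ -1.8891e-5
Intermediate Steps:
L = 12
x = 28
E(h) = -2 + h/12
k(D) = 37/3 (k(D) = 12 + (-2 + (1/12)*28) = 12 + (-2 + 7/3) = 12 + ⅓ = 37/3)
k(-12 + 1*(o(-4) - 6))/(-652874) = (37/3)/(-652874) = (37/3)*(-1/652874) = -37/1958622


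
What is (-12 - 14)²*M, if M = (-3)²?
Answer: 6084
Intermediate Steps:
M = 9
(-12 - 14)²*M = (-12 - 14)²*9 = (-26)²*9 = 676*9 = 6084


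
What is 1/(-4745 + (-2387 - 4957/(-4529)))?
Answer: -4529/32295871 ≈ -0.00014023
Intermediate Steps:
1/(-4745 + (-2387 - 4957/(-4529))) = 1/(-4745 + (-2387 - 4957*(-1)/4529)) = 1/(-4745 + (-2387 - 1*(-4957/4529))) = 1/(-4745 + (-2387 + 4957/4529)) = 1/(-4745 - 10805766/4529) = 1/(-32295871/4529) = -4529/32295871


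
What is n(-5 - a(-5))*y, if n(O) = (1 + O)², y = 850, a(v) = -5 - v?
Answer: 13600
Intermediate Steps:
n(-5 - a(-5))*y = (1 + (-5 - (-5 - 1*(-5))))²*850 = (1 + (-5 - (-5 + 5)))²*850 = (1 + (-5 - 1*0))²*850 = (1 + (-5 + 0))²*850 = (1 - 5)²*850 = (-4)²*850 = 16*850 = 13600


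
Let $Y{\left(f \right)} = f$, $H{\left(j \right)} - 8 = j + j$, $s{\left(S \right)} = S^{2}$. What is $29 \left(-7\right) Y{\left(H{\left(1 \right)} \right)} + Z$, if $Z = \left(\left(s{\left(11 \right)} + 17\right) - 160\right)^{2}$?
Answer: $-1546$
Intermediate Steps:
$H{\left(j \right)} = 8 + 2 j$ ($H{\left(j \right)} = 8 + \left(j + j\right) = 8 + 2 j$)
$Z = 484$ ($Z = \left(\left(11^{2} + 17\right) - 160\right)^{2} = \left(\left(121 + 17\right) - 160\right)^{2} = \left(138 - 160\right)^{2} = \left(-22\right)^{2} = 484$)
$29 \left(-7\right) Y{\left(H{\left(1 \right)} \right)} + Z = 29 \left(-7\right) \left(8 + 2 \cdot 1\right) + 484 = - 203 \left(8 + 2\right) + 484 = \left(-203\right) 10 + 484 = -2030 + 484 = -1546$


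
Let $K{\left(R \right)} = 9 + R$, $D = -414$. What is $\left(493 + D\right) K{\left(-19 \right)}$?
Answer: $-790$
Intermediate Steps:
$\left(493 + D\right) K{\left(-19 \right)} = \left(493 - 414\right) \left(9 - 19\right) = 79 \left(-10\right) = -790$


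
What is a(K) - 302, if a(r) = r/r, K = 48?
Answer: -301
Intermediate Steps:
a(r) = 1
a(K) - 302 = 1 - 302 = -301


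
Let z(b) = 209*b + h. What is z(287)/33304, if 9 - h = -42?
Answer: 30017/16652 ≈ 1.8026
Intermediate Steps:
h = 51 (h = 9 - 1*(-42) = 9 + 42 = 51)
z(b) = 51 + 209*b (z(b) = 209*b + 51 = 51 + 209*b)
z(287)/33304 = (51 + 209*287)/33304 = (51 + 59983)*(1/33304) = 60034*(1/33304) = 30017/16652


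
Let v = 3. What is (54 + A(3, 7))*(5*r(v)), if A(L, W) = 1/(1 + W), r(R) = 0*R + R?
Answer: 6495/8 ≈ 811.88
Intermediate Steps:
r(R) = R (r(R) = 0 + R = R)
(54 + A(3, 7))*(5*r(v)) = (54 + 1/(1 + 7))*(5*3) = (54 + 1/8)*15 = (54 + ⅛)*15 = (433/8)*15 = 6495/8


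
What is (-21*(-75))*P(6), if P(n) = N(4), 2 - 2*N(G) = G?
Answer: -1575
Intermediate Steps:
N(G) = 1 - G/2
P(n) = -1 (P(n) = 1 - ½*4 = 1 - 2 = -1)
(-21*(-75))*P(6) = -21*(-75)*(-1) = 1575*(-1) = -1575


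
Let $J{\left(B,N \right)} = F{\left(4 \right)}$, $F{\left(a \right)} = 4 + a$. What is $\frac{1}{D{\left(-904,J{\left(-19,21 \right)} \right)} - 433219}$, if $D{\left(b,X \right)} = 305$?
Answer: $- \frac{1}{432914} \approx -2.3099 \cdot 10^{-6}$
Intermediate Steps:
$J{\left(B,N \right)} = 8$ ($J{\left(B,N \right)} = 4 + 4 = 8$)
$\frac{1}{D{\left(-904,J{\left(-19,21 \right)} \right)} - 433219} = \frac{1}{305 - 433219} = \frac{1}{-432914} = - \frac{1}{432914}$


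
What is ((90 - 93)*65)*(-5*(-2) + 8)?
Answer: -3510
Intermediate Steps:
((90 - 93)*65)*(-5*(-2) + 8) = (-3*65)*(10 + 8) = -195*18 = -3510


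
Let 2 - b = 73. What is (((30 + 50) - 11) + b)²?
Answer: 4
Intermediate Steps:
b = -71 (b = 2 - 1*73 = 2 - 73 = -71)
(((30 + 50) - 11) + b)² = (((30 + 50) - 11) - 71)² = ((80 - 11) - 71)² = (69 - 71)² = (-2)² = 4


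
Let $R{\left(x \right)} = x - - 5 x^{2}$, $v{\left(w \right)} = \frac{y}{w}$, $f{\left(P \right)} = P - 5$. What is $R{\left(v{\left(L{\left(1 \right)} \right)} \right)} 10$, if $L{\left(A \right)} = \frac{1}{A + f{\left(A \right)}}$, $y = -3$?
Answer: $4140$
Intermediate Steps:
$f{\left(P \right)} = -5 + P$
$L{\left(A \right)} = \frac{1}{-5 + 2 A}$ ($L{\left(A \right)} = \frac{1}{A + \left(-5 + A\right)} = \frac{1}{-5 + 2 A}$)
$v{\left(w \right)} = - \frac{3}{w}$
$R{\left(x \right)} = x + 5 x^{2}$
$R{\left(v{\left(L{\left(1 \right)} \right)} \right)} 10 = - \frac{3}{\frac{1}{-5 + 2 \cdot 1}} \left(1 + 5 \left(- \frac{3}{\frac{1}{-5 + 2 \cdot 1}}\right)\right) 10 = - \frac{3}{\frac{1}{-5 + 2}} \left(1 + 5 \left(- \frac{3}{\frac{1}{-5 + 2}}\right)\right) 10 = - \frac{3}{\frac{1}{-3}} \left(1 + 5 \left(- \frac{3}{\frac{1}{-3}}\right)\right) 10 = - \frac{3}{- \frac{1}{3}} \left(1 + 5 \left(- \frac{3}{- \frac{1}{3}}\right)\right) 10 = \left(-3\right) \left(-3\right) \left(1 + 5 \left(\left(-3\right) \left(-3\right)\right)\right) 10 = 9 \left(1 + 5 \cdot 9\right) 10 = 9 \left(1 + 45\right) 10 = 9 \cdot 46 \cdot 10 = 414 \cdot 10 = 4140$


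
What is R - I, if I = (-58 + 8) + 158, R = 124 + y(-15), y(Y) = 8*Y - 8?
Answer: -112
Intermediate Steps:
y(Y) = -8 + 8*Y
R = -4 (R = 124 + (-8 + 8*(-15)) = 124 + (-8 - 120) = 124 - 128 = -4)
I = 108 (I = -50 + 158 = 108)
R - I = -4 - 1*108 = -4 - 108 = -112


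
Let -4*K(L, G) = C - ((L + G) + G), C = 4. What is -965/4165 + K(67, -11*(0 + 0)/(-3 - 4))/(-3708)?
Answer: -323895/1372784 ≈ -0.23594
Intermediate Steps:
K(L, G) = -1 + G/2 + L/4 (K(L, G) = -(4 - ((L + G) + G))/4 = -(4 - ((G + L) + G))/4 = -(4 - (L + 2*G))/4 = -(4 + (-L - 2*G))/4 = -(4 - L - 2*G)/4 = -1 + G/2 + L/4)
-965/4165 + K(67, -11*(0 + 0)/(-3 - 4))/(-3708) = -965/4165 + (-1 + (-11*(0 + 0)/(-3 - 4))/2 + (1/4)*67)/(-3708) = -965*1/4165 + (-1 + (-0/(-7))/2 + 67/4)*(-1/3708) = -193/833 + (-1 + (-0*(-1)/7)/2 + 67/4)*(-1/3708) = -193/833 + (-1 + (-11*0)/2 + 67/4)*(-1/3708) = -193/833 + (-1 + (1/2)*0 + 67/4)*(-1/3708) = -193/833 + (-1 + 0 + 67/4)*(-1/3708) = -193/833 + (63/4)*(-1/3708) = -193/833 - 7/1648 = -323895/1372784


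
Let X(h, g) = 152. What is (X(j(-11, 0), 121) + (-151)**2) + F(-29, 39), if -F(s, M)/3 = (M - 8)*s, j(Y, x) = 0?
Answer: 25650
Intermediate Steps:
F(s, M) = -3*s*(-8 + M) (F(s, M) = -3*(M - 8)*s = -3*(-8 + M)*s = -3*s*(-8 + M))
(X(j(-11, 0), 121) + (-151)**2) + F(-29, 39) = (152 + (-151)**2) + 3*(-29)*(8 - 1*39) = (152 + 22801) + 3*(-29)*(8 - 39) = 22953 + 3*(-29)*(-31) = 22953 + 2697 = 25650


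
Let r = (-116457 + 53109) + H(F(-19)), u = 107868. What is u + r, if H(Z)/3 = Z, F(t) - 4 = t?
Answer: 44475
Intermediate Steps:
F(t) = 4 + t
H(Z) = 3*Z
r = -63393 (r = (-116457 + 53109) + 3*(4 - 19) = -63348 + 3*(-15) = -63348 - 45 = -63393)
u + r = 107868 - 63393 = 44475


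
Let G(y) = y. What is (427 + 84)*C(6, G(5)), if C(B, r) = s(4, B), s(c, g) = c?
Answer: 2044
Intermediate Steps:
C(B, r) = 4
(427 + 84)*C(6, G(5)) = (427 + 84)*4 = 511*4 = 2044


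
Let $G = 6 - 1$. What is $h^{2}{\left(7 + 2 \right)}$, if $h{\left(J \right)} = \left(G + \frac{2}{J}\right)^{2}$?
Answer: $\frac{4879681}{6561} \approx 743.74$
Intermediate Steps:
$G = 5$ ($G = 6 - 1 = 5$)
$h{\left(J \right)} = \left(5 + \frac{2}{J}\right)^{2}$
$h^{2}{\left(7 + 2 \right)} = \left(\frac{\left(2 + 5 \left(7 + 2\right)\right)^{2}}{\left(7 + 2\right)^{2}}\right)^{2} = \left(\frac{\left(2 + 5 \cdot 9\right)^{2}}{81}\right)^{2} = \left(\frac{\left(2 + 45\right)^{2}}{81}\right)^{2} = \left(\frac{47^{2}}{81}\right)^{2} = \left(\frac{1}{81} \cdot 2209\right)^{2} = \left(\frac{2209}{81}\right)^{2} = \frac{4879681}{6561}$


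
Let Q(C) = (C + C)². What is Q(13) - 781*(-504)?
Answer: 394300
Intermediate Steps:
Q(C) = 4*C² (Q(C) = (2*C)² = 4*C²)
Q(13) - 781*(-504) = 4*13² - 781*(-504) = 4*169 + 393624 = 676 + 393624 = 394300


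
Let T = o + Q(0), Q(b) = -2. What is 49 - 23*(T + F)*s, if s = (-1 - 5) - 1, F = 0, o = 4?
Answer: 371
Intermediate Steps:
T = 2 (T = 4 - 2 = 2)
s = -7 (s = -6 - 1 = -7)
49 - 23*(T + F)*s = 49 - 23*(2 + 0)*(-7) = 49 - 46*(-7) = 49 - 23*(-14) = 49 + 322 = 371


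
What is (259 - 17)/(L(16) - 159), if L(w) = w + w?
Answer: -242/127 ≈ -1.9055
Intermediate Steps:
L(w) = 2*w
(259 - 17)/(L(16) - 159) = (259 - 17)/(2*16 - 159) = 242/(32 - 159) = 242/(-127) = 242*(-1/127) = -242/127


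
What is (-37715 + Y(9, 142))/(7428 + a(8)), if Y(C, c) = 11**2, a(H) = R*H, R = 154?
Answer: -18797/4330 ≈ -4.3411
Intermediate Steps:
a(H) = 154*H
Y(C, c) = 121
(-37715 + Y(9, 142))/(7428 + a(8)) = (-37715 + 121)/(7428 + 154*8) = -37594/(7428 + 1232) = -37594/8660 = -37594*1/8660 = -18797/4330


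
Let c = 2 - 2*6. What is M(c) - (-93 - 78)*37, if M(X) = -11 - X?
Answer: 6326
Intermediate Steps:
c = -10 (c = 2 - 12 = -10)
M(c) - (-93 - 78)*37 = (-11 - 1*(-10)) - (-93 - 78)*37 = (-11 + 10) - (-171)*37 = -1 - 1*(-6327) = -1 + 6327 = 6326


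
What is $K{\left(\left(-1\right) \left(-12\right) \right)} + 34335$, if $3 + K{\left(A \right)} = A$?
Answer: $34344$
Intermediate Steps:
$K{\left(A \right)} = -3 + A$
$K{\left(\left(-1\right) \left(-12\right) \right)} + 34335 = \left(-3 - -12\right) + 34335 = \left(-3 + 12\right) + 34335 = 9 + 34335 = 34344$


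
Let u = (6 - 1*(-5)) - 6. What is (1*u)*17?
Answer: 85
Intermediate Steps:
u = 5 (u = (6 + 5) - 6 = 11 - 6 = 5)
(1*u)*17 = (1*5)*17 = 5*17 = 85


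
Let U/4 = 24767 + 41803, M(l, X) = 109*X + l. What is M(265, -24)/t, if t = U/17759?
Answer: -5964487/38040 ≈ -156.80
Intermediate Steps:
M(l, X) = l + 109*X
U = 266280 (U = 4*(24767 + 41803) = 4*66570 = 266280)
t = 38040/2537 (t = 266280/17759 = 266280*(1/17759) = 38040/2537 ≈ 14.994)
M(265, -24)/t = (265 + 109*(-24))/(38040/2537) = (265 - 2616)*(2537/38040) = -2351*2537/38040 = -5964487/38040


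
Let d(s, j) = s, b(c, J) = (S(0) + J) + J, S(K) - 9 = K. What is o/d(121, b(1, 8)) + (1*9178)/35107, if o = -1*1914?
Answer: -6007660/386177 ≈ -15.557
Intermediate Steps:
S(K) = 9 + K
b(c, J) = 9 + 2*J (b(c, J) = ((9 + 0) + J) + J = (9 + J) + J = 9 + 2*J)
o = -1914
o/d(121, b(1, 8)) + (1*9178)/35107 = -1914/121 + (1*9178)/35107 = -1914*1/121 + 9178*(1/35107) = -174/11 + 9178/35107 = -6007660/386177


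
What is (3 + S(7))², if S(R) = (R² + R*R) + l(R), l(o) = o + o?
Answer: 13225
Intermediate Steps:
l(o) = 2*o
S(R) = 2*R + 2*R² (S(R) = (R² + R*R) + 2*R = (R² + R²) + 2*R = 2*R² + 2*R = 2*R + 2*R²)
(3 + S(7))² = (3 + 2*7*(1 + 7))² = (3 + 2*7*8)² = (3 + 112)² = 115² = 13225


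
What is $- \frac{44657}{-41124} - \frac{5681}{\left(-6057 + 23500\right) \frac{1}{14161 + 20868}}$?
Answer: $- \frac{8182886725825}{717325932} \approx -11407.0$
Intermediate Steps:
$- \frac{44657}{-41124} - \frac{5681}{\left(-6057 + 23500\right) \frac{1}{14161 + 20868}} = \left(-44657\right) \left(- \frac{1}{41124}\right) - \frac{5681}{17443 \cdot \frac{1}{35029}} = \frac{44657}{41124} - \frac{5681}{17443 \cdot \frac{1}{35029}} = \frac{44657}{41124} - \frac{5681}{\frac{17443}{35029}} = \frac{44657}{41124} - \frac{198999749}{17443} = - \frac{8182886725825}{717325932}$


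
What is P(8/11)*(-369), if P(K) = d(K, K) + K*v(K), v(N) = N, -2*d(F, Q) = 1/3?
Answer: -32349/242 ≈ -133.67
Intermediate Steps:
d(F, Q) = -1/6 (d(F, Q) = -1/2/3 = -1/2*1/3 = -1/6)
P(K) = -1/6 + K**2 (P(K) = -1/6 + K*K = -1/6 + K**2)
P(8/11)*(-369) = (-1/6 + (8/11)**2)*(-369) = (-1/6 + 64/121)*(-369) = (263/726)*(-369) = -32349/242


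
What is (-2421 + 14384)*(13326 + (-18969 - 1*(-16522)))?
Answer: 130145477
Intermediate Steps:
(-2421 + 14384)*(13326 + (-18969 - 1*(-16522))) = 11963*(13326 + (-18969 + 16522)) = 11963*(13326 - 2447) = 11963*10879 = 130145477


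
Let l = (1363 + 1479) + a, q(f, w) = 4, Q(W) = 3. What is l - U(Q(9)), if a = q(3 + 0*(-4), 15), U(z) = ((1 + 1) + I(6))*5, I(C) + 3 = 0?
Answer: 2851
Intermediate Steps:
I(C) = -3 (I(C) = -3 + 0 = -3)
U(z) = -5 (U(z) = ((1 + 1) - 3)*5 = (2 - 3)*5 = -1*5 = -5)
a = 4
l = 2846 (l = (1363 + 1479) + 4 = 2842 + 4 = 2846)
l - U(Q(9)) = 2846 - 1*(-5) = 2846 + 5 = 2851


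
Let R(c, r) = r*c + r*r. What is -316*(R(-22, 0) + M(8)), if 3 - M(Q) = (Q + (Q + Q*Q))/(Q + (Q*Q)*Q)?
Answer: -11692/13 ≈ -899.38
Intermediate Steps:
R(c, r) = r² + c*r (R(c, r) = c*r + r² = r² + c*r)
M(Q) = 3 - (Q² + 2*Q)/(Q + Q³) (M(Q) = 3 - (Q + (Q + Q*Q))/(Q + (Q*Q)*Q) = 3 - (Q + (Q + Q²))/(Q + Q²*Q) = 3 - (Q² + 2*Q)/(Q + Q³))
-316*(R(-22, 0) + M(8)) = -316*(0*(-22 + 0) + (1 - 1*8 + 3*8²)/(1 + 8²)) = -316*(0*(-22) + (1 - 8 + 3*64)/(1 + 64)) = -316*(0 + (1 - 8 + 192)/65) = -316*(0 + (1/65)*185) = -316*(0 + 37/13) = -316*37/13 = -11692/13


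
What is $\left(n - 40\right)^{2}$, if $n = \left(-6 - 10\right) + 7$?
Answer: $2401$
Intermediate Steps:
$n = -9$ ($n = -16 + 7 = -9$)
$\left(n - 40\right)^{2} = \left(-9 - 40\right)^{2} = \left(-49\right)^{2} = 2401$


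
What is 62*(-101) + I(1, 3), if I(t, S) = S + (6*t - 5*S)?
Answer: -6268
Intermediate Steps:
I(t, S) = -4*S + 6*t (I(t, S) = S + (-5*S + 6*t) = -4*S + 6*t)
62*(-101) + I(1, 3) = 62*(-101) + (-4*3 + 6*1) = -6262 + (-12 + 6) = -6262 - 6 = -6268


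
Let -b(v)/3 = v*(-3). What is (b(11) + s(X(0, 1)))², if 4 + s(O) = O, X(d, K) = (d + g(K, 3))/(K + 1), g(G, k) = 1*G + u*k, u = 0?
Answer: 36481/4 ≈ 9120.3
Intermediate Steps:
g(G, k) = G (g(G, k) = 1*G + 0*k = G + 0 = G)
b(v) = 9*v (b(v) = -3*v*(-3) = -(-9)*v = 9*v)
X(d, K) = (K + d)/(1 + K) (X(d, K) = (d + K)/(K + 1) = (K + d)/(1 + K))
s(O) = -4 + O
(b(11) + s(X(0, 1)))² = (9*11 + (-4 + (1 + 0)/(1 + 1)))² = (99 + (-4 + 1/2))² = (99 + (-4 + (½)*1))² = (99 + (-4 + ½))² = (99 - 7/2)² = (191/2)² = 36481/4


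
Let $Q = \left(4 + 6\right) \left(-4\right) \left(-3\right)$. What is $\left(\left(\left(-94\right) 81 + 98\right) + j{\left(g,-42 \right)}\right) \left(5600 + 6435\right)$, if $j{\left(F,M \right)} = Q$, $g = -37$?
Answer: $-89010860$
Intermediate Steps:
$Q = 120$ ($Q = 10 \left(-4\right) \left(-3\right) = \left(-40\right) \left(-3\right) = 120$)
$j{\left(F,M \right)} = 120$
$\left(\left(\left(-94\right) 81 + 98\right) + j{\left(g,-42 \right)}\right) \left(5600 + 6435\right) = \left(\left(\left(-94\right) 81 + 98\right) + 120\right) \left(5600 + 6435\right) = \left(\left(-7614 + 98\right) + 120\right) 12035 = \left(-7516 + 120\right) 12035 = \left(-7396\right) 12035 = -89010860$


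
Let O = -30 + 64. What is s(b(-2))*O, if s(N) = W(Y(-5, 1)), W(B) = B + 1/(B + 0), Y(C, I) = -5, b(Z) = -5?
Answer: -884/5 ≈ -176.80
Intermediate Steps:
W(B) = B + 1/B
s(N) = -26/5 (s(N) = -5 + 1/(-5) = -5 - 1/5 = -26/5)
O = 34
s(b(-2))*O = -26/5*34 = -884/5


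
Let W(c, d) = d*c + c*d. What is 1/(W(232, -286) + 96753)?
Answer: -1/35951 ≈ -2.7816e-5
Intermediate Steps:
W(c, d) = 2*c*d (W(c, d) = c*d + c*d = 2*c*d)
1/(W(232, -286) + 96753) = 1/(2*232*(-286) + 96753) = 1/(-132704 + 96753) = 1/(-35951) = -1/35951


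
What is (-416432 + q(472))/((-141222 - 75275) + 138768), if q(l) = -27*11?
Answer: 416729/77729 ≈ 5.3613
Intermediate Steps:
q(l) = -297
(-416432 + q(472))/((-141222 - 75275) + 138768) = (-416432 - 297)/((-141222 - 75275) + 138768) = -416729/(-216497 + 138768) = -416729/(-77729) = -416729*(-1/77729) = 416729/77729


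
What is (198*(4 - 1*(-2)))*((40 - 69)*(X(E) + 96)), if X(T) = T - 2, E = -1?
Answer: -3204036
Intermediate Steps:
X(T) = -2 + T
(198*(4 - 1*(-2)))*((40 - 69)*(X(E) + 96)) = (198*(4 - 1*(-2)))*((40 - 69)*((-2 - 1) + 96)) = (198*(4 + 2))*(-29*(-3 + 96)) = (198*6)*(-29*93) = 1188*(-2697) = -3204036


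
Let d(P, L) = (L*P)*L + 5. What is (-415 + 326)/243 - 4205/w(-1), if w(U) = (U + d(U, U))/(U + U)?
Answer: 681121/243 ≈ 2803.0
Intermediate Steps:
d(P, L) = 5 + P*L² (d(P, L) = P*L² + 5 = 5 + P*L²)
w(U) = (5 + U + U³)/(2*U) (w(U) = (U + (5 + U*U²))/(U + U) = (U + (5 + U³))/((2*U)) = (5 + U + U³)*(1/(2*U)) = (5 + U + U³)/(2*U))
(-415 + 326)/243 - 4205/w(-1) = (-415 + 326)/243 - 4205*(-2/(5 - 1 + (-1)³)) = -89*1/243 - 4205*(-2/(5 - 1 - 1)) = -89/243 - 4205/((½)*(-1)*3) = -89/243 - 4205/(-3/2) = -89/243 - 4205*(-⅔) = -89/243 + 8410/3 = 681121/243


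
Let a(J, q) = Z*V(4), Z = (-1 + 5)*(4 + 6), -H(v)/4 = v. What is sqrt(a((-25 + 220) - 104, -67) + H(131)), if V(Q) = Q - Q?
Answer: 2*I*sqrt(131) ≈ 22.891*I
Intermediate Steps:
V(Q) = 0
H(v) = -4*v
Z = 40 (Z = 4*10 = 40)
a(J, q) = 0 (a(J, q) = 40*0 = 0)
sqrt(a((-25 + 220) - 104, -67) + H(131)) = sqrt(0 - 4*131) = sqrt(0 - 524) = sqrt(-524) = 2*I*sqrt(131)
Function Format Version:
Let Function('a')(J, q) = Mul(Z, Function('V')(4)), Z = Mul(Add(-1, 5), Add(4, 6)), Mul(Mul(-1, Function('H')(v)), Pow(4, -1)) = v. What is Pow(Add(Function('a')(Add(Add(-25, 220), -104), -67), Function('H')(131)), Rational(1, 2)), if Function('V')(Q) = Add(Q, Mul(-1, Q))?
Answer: Mul(2, I, Pow(131, Rational(1, 2))) ≈ Mul(22.891, I)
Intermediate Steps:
Function('V')(Q) = 0
Function('H')(v) = Mul(-4, v)
Z = 40 (Z = Mul(4, 10) = 40)
Function('a')(J, q) = 0 (Function('a')(J, q) = Mul(40, 0) = 0)
Pow(Add(Function('a')(Add(Add(-25, 220), -104), -67), Function('H')(131)), Rational(1, 2)) = Pow(Add(0, Mul(-4, 131)), Rational(1, 2)) = Pow(Add(0, -524), Rational(1, 2)) = Pow(-524, Rational(1, 2)) = Mul(2, I, Pow(131, Rational(1, 2)))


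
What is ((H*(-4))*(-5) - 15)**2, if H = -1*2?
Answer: 3025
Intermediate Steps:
H = -2
((H*(-4))*(-5) - 15)**2 = (-2*(-4)*(-5) - 15)**2 = (8*(-5) - 15)**2 = (-40 - 15)**2 = (-55)**2 = 3025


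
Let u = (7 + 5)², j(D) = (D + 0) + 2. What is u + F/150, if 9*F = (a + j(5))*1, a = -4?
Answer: 64801/450 ≈ 144.00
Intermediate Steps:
j(D) = 2 + D (j(D) = D + 2 = 2 + D)
u = 144 (u = 12² = 144)
F = ⅓ (F = ((-4 + (2 + 5))*1)/9 = ((-4 + 7)*1)/9 = (3*1)/9 = (⅑)*3 = ⅓ ≈ 0.33333)
u + F/150 = 144 + (⅓)/150 = 144 + (1/150)*(⅓) = 144 + 1/450 = 64801/450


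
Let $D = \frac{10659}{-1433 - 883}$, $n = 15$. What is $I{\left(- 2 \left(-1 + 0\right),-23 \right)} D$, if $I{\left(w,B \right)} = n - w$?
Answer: $- \frac{46189}{772} \approx -59.83$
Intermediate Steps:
$D = - \frac{3553}{772}$ ($D = \frac{10659}{-1433 - 883} = \frac{10659}{-2316} = 10659 \left(- \frac{1}{2316}\right) = - \frac{3553}{772} \approx -4.6023$)
$I{\left(w,B \right)} = 15 - w$
$I{\left(- 2 \left(-1 + 0\right),-23 \right)} D = \left(15 - - 2 \left(-1 + 0\right)\right) \left(- \frac{3553}{772}\right) = \left(15 - \left(-2\right) \left(-1\right)\right) \left(- \frac{3553}{772}\right) = \left(15 - 2\right) \left(- \frac{3553}{772}\right) = 13 \left(- \frac{3553}{772}\right) = - \frac{46189}{772}$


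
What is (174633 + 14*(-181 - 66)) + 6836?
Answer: 178011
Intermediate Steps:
(174633 + 14*(-181 - 66)) + 6836 = (174633 + 14*(-247)) + 6836 = (174633 - 3458) + 6836 = 171175 + 6836 = 178011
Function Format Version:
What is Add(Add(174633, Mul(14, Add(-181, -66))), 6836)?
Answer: 178011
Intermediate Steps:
Add(Add(174633, Mul(14, Add(-181, -66))), 6836) = Add(Add(174633, Mul(14, -247)), 6836) = Add(Add(174633, -3458), 6836) = Add(171175, 6836) = 178011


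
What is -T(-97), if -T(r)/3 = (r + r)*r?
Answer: 56454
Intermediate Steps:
T(r) = -6*r**2 (T(r) = -3*(r + r)*r = -3*2*r*r = -6*r**2)
-T(-97) = -(-6)*(-97)**2 = -(-6)*9409 = -1*(-56454) = 56454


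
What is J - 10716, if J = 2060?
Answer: -8656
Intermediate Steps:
J - 10716 = 2060 - 10716 = -8656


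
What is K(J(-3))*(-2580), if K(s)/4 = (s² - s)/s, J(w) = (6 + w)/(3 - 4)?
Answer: 41280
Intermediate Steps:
J(w) = -6 - w (J(w) = (6 + w)/(-1) = (6 + w)*(-1) = -6 - w)
K(s) = 4*(s² - s)/s (K(s) = 4*((s² - s)/s) = 4*(s² - s)/s)
K(J(-3))*(-2580) = (-4 + 4*(-6 - 1*(-3)))*(-2580) = (-4 + 4*(-6 + 3))*(-2580) = (-4 + 4*(-3))*(-2580) = (-4 - 12)*(-2580) = -16*(-2580) = 41280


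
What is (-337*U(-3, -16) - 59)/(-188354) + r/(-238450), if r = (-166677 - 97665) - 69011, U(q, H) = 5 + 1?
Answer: 15821146353/11228252825 ≈ 1.4090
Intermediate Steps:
U(q, H) = 6
r = -333353 (r = -264342 - 69011 = -333353)
(-337*U(-3, -16) - 59)/(-188354) + r/(-238450) = (-337*6 - 59)/(-188354) - 333353/(-238450) = (-2022 - 59)*(-1/188354) - 333353*(-1/238450) = -2081*(-1/188354) + 333353/238450 = 2081/188354 + 333353/238450 = 15821146353/11228252825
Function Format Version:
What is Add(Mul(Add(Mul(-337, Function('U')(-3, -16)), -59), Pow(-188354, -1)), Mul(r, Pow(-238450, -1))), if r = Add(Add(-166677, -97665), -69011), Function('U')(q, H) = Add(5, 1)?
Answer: Rational(15821146353, 11228252825) ≈ 1.4090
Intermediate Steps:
Function('U')(q, H) = 6
r = -333353 (r = Add(-264342, -69011) = -333353)
Add(Mul(Add(Mul(-337, Function('U')(-3, -16)), -59), Pow(-188354, -1)), Mul(r, Pow(-238450, -1))) = Add(Mul(Add(Mul(-337, 6), -59), Pow(-188354, -1)), Mul(-333353, Pow(-238450, -1))) = Add(Mul(Add(-2022, -59), Rational(-1, 188354)), Mul(-333353, Rational(-1, 238450))) = Add(Mul(-2081, Rational(-1, 188354)), Rational(333353, 238450)) = Add(Rational(2081, 188354), Rational(333353, 238450)) = Rational(15821146353, 11228252825)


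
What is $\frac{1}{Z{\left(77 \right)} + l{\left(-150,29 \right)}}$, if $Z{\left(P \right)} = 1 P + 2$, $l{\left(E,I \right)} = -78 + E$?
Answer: $- \frac{1}{149} \approx -0.0067114$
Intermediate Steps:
$Z{\left(P \right)} = 2 + P$ ($Z{\left(P \right)} = P + 2 = 2 + P$)
$\frac{1}{Z{\left(77 \right)} + l{\left(-150,29 \right)}} = \frac{1}{\left(2 + 77\right) - 228} = \frac{1}{79 - 228} = \frac{1}{-149} = - \frac{1}{149}$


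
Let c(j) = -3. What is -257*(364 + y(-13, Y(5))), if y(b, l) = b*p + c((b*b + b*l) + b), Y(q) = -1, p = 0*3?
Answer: -92777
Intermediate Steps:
p = 0
y(b, l) = -3 (y(b, l) = b*0 - 3 = 0 - 3 = -3)
-257*(364 + y(-13, Y(5))) = -257*(364 - 3) = -257*361 = -92777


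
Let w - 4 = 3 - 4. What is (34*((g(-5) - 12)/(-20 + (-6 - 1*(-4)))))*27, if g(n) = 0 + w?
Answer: 4131/11 ≈ 375.55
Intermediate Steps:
w = 3 (w = 4 + (3 - 4) = 4 - 1 = 3)
g(n) = 3 (g(n) = 0 + 3 = 3)
(34*((g(-5) - 12)/(-20 + (-6 - 1*(-4)))))*27 = (34*((3 - 12)/(-20 + (-6 - 1*(-4)))))*27 = (34*(-9/(-20 + (-6 + 4))))*27 = (34*(-9/(-20 - 2)))*27 = (34*(-9/(-22)))*27 = (34*(-9*(-1/22)))*27 = (34*(9/22))*27 = (153/11)*27 = 4131/11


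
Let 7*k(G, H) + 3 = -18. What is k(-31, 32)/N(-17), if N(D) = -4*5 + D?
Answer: 3/37 ≈ 0.081081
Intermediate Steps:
k(G, H) = -3 (k(G, H) = -3/7 + (1/7)*(-18) = -3/7 - 18/7 = -3)
N(D) = -20 + D
k(-31, 32)/N(-17) = -3/(-20 - 17) = -3/(-37) = -3*(-1/37) = 3/37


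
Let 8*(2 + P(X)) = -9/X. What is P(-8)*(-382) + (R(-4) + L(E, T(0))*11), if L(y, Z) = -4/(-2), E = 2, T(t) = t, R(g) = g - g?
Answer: 23433/32 ≈ 732.28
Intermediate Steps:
P(X) = -2 - 9/(8*X) (P(X) = -2 + (-9/X)/8 = -2 - 9/(8*X))
R(g) = 0
L(y, Z) = 2 (L(y, Z) = -4*(-½) = 2)
P(-8)*(-382) + (R(-4) + L(E, T(0))*11) = (-2 - 9/8/(-8))*(-382) + (0 + 2*11) = (-2 - 9/8*(-⅛))*(-382) + (0 + 22) = (-2 + 9/64)*(-382) + 22 = -119/64*(-382) + 22 = 22729/32 + 22 = 23433/32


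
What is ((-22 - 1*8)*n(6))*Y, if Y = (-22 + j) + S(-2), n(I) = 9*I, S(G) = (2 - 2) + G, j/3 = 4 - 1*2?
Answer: 29160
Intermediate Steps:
j = 6 (j = 3*(4 - 1*2) = 3*(4 - 2) = 3*2 = 6)
S(G) = G (S(G) = 0 + G = G)
Y = -18 (Y = (-22 + 6) - 2 = -16 - 2 = -18)
((-22 - 1*8)*n(6))*Y = ((-22 - 1*8)*(9*6))*(-18) = ((-22 - 8)*54)*(-18) = -30*54*(-18) = -1620*(-18) = 29160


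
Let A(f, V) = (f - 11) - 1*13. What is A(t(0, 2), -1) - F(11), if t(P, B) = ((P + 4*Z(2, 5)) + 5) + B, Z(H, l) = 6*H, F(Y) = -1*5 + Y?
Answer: 25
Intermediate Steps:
F(Y) = -5 + Y
t(P, B) = 53 + B + P (t(P, B) = ((P + 4*(6*2)) + 5) + B = ((P + 4*12) + 5) + B = ((P + 48) + 5) + B = ((48 + P) + 5) + B = (53 + P) + B = 53 + B + P)
A(f, V) = -24 + f (A(f, V) = (-11 + f) - 13 = -24 + f)
A(t(0, 2), -1) - F(11) = (-24 + (53 + 2 + 0)) - (-5 + 11) = (-24 + 55) - 1*6 = 31 - 6 = 25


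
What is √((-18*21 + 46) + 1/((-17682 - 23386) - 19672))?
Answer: I*√306215865985/30370 ≈ 18.221*I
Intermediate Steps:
√((-18*21 + 46) + 1/((-17682 - 23386) - 19672)) = √((-378 + 46) + 1/(-41068 - 19672)) = √(-332 + 1/(-60740)) = √(-332 - 1/60740) = √(-20165681/60740) = I*√306215865985/30370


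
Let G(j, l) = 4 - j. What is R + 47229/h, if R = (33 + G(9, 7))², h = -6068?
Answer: 4710083/6068 ≈ 776.22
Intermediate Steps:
R = 784 (R = (33 + (4 - 1*9))² = (33 + (4 - 9))² = (33 - 5)² = 28² = 784)
R + 47229/h = 784 + 47229/(-6068) = 784 + 47229*(-1/6068) = 784 - 47229/6068 = 4710083/6068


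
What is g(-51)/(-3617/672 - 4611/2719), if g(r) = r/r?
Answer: -1827168/12933215 ≈ -0.14128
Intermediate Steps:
g(r) = 1
g(-51)/(-3617/672 - 4611/2719) = 1/(-3617/672 - 4611/2719) = 1/(-12933215/1827168) = 1*(-1827168/12933215) = -1827168/12933215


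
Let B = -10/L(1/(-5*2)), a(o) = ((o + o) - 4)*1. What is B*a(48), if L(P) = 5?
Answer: -184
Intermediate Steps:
a(o) = -4 + 2*o (a(o) = (2*o - 4)*1 = (-4 + 2*o)*1 = -4 + 2*o)
B = -2 (B = -10/5 = -10*⅕ = -2)
B*a(48) = -2*(-4 + 2*48) = -2*(-4 + 96) = -2*92 = -184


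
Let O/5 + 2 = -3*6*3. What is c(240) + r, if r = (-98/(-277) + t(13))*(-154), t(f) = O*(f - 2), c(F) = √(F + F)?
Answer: 131371548/277 + 4*√30 ≈ 4.7429e+5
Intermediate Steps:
c(F) = √2*√F (c(F) = √(2*F) = √2*√F)
O = -280 (O = -10 + 5*(-3*6*3) = -10 + 5*(-18*3) = -10 + 5*(-54) = -10 - 270 = -280)
t(f) = 560 - 280*f (t(f) = -280*(f - 2) = -280*(-2 + f) = 560 - 280*f)
r = 131371548/277 (r = (-98/(-277) + (560 - 280*13))*(-154) = (-98*(-1/277) + (560 - 3640))*(-154) = (98/277 - 3080)*(-154) = -853062/277*(-154) = 131371548/277 ≈ 4.7427e+5)
c(240) + r = √2*√240 + 131371548/277 = √2*(4*√15) + 131371548/277 = 4*√30 + 131371548/277 = 131371548/277 + 4*√30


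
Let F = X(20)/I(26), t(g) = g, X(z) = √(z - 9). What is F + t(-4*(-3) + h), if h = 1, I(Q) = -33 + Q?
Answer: 13 - √11/7 ≈ 12.526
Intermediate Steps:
X(z) = √(-9 + z)
F = -√11/7 (F = √(-9 + 20)/(-33 + 26) = √11/(-7) = √11*(-⅐) = -√11/7 ≈ -0.47380)
F + t(-4*(-3) + h) = -√11/7 + (-4*(-3) + 1) = -√11/7 + (12 + 1) = -√11/7 + 13 = 13 - √11/7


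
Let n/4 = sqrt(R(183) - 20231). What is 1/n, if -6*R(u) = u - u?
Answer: -I*sqrt(20231)/80924 ≈ -0.0017576*I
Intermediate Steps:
R(u) = 0 (R(u) = -(u - u)/6 = -1/6*0 = 0)
n = 4*I*sqrt(20231) (n = 4*sqrt(0 - 20231) = 4*sqrt(-20231) = 4*(I*sqrt(20231)) = 4*I*sqrt(20231) ≈ 568.94*I)
1/n = 1/(4*I*sqrt(20231)) = -I*sqrt(20231)/80924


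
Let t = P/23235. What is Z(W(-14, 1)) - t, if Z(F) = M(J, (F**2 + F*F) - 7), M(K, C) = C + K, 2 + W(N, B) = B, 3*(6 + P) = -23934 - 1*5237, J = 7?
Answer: 168599/69705 ≈ 2.4188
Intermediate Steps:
P = -29189/3 (P = -6 + (-23934 - 1*5237)/3 = -6 + (-23934 - 5237)/3 = -6 + (1/3)*(-29171) = -6 - 29171/3 = -29189/3 ≈ -9729.7)
W(N, B) = -2 + B
t = -29189/69705 (t = -29189/3/23235 = -29189/3*1/23235 = -29189/69705 ≈ -0.41875)
Z(F) = 2*F**2 (Z(F) = ((F**2 + F*F) - 7) + 7 = ((F**2 + F**2) - 7) + 7 = (2*F**2 - 7) + 7 = (-7 + 2*F**2) + 7 = 2*F**2)
Z(W(-14, 1)) - t = 2*(-2 + 1)**2 - 1*(-29189/69705) = 2*(-1)**2 + 29189/69705 = 2*1 + 29189/69705 = 2 + 29189/69705 = 168599/69705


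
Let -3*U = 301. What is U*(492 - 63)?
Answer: -43043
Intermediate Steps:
U = -301/3 (U = -⅓*301 = -301/3 ≈ -100.33)
U*(492 - 63) = -301*(492 - 63)/3 = -301/3*429 = -43043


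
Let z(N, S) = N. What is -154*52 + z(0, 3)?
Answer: -8008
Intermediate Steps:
-154*52 + z(0, 3) = -154*52 + 0 = -8008 + 0 = -8008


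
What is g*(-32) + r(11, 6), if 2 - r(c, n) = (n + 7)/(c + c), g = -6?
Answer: 4255/22 ≈ 193.41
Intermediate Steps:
r(c, n) = 2 - (7 + n)/(2*c) (r(c, n) = 2 - (n + 7)/(c + c) = 2 - (7 + n)/(2*c))
g*(-32) + r(11, 6) = -6*(-32) + (1/2)*(-7 - 1*6 + 4*11)/11 = 192 + (1/2)*(1/11)*(-7 - 6 + 44) = 192 + (1/2)*(1/11)*31 = 192 + 31/22 = 4255/22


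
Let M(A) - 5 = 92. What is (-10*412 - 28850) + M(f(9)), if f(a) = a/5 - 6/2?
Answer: -32873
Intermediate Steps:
f(a) = -3 + a/5 (f(a) = a*(⅕) - 6*½ = a/5 - 3 = -3 + a/5)
M(A) = 97 (M(A) = 5 + 92 = 97)
(-10*412 - 28850) + M(f(9)) = (-10*412 - 28850) + 97 = (-4120 - 28850) + 97 = -32970 + 97 = -32873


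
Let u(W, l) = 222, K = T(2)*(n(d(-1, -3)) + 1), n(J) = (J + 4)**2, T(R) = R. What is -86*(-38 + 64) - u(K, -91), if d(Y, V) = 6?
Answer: -2458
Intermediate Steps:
n(J) = (4 + J)**2
K = 202 (K = 2*((4 + 6)**2 + 1) = 2*(10**2 + 1) = 2*(100 + 1) = 2*101 = 202)
-86*(-38 + 64) - u(K, -91) = -86*(-38 + 64) - 1*222 = -86*26 - 222 = -2236 - 222 = -2458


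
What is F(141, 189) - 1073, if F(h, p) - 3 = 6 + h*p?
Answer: 25585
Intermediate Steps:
F(h, p) = 9 + h*p (F(h, p) = 3 + (6 + h*p) = 9 + h*p)
F(141, 189) - 1073 = (9 + 141*189) - 1073 = (9 + 26649) - 1073 = 26658 - 1073 = 25585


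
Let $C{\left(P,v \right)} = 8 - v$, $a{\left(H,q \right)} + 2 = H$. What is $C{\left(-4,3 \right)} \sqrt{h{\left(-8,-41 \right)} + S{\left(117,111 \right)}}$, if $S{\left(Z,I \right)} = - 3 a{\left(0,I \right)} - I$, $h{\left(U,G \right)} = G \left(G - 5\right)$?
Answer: $5 \sqrt{1781} \approx 211.01$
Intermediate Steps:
$a{\left(H,q \right)} = -2 + H$
$h{\left(U,G \right)} = G \left(-5 + G\right)$
$S{\left(Z,I \right)} = 6 - I$ ($S{\left(Z,I \right)} = - 3 \left(-2 + 0\right) - I = \left(-3\right) \left(-2\right) - I = 6 - I$)
$C{\left(-4,3 \right)} \sqrt{h{\left(-8,-41 \right)} + S{\left(117,111 \right)}} = \left(8 - 3\right) \sqrt{- 41 \left(-5 - 41\right) + \left(6 - 111\right)} = \left(8 - 3\right) \sqrt{\left(-41\right) \left(-46\right) + \left(6 - 111\right)} = 5 \sqrt{1886 - 105} = 5 \sqrt{1781}$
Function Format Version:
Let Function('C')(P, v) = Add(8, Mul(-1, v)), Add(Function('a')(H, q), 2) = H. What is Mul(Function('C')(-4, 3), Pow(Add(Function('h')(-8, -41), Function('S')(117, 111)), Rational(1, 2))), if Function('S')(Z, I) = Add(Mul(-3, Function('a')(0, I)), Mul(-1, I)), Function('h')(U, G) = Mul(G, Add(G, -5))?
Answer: Mul(5, Pow(1781, Rational(1, 2))) ≈ 211.01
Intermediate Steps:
Function('a')(H, q) = Add(-2, H)
Function('h')(U, G) = Mul(G, Add(-5, G))
Function('S')(Z, I) = Add(6, Mul(-1, I)) (Function('S')(Z, I) = Add(Mul(-3, Add(-2, 0)), Mul(-1, I)) = Add(Mul(-3, -2), Mul(-1, I)) = Add(6, Mul(-1, I)))
Mul(Function('C')(-4, 3), Pow(Add(Function('h')(-8, -41), Function('S')(117, 111)), Rational(1, 2))) = Mul(Add(8, Mul(-1, 3)), Pow(Add(Mul(-41, Add(-5, -41)), Add(6, Mul(-1, 111))), Rational(1, 2))) = Mul(Add(8, -3), Pow(Add(Mul(-41, -46), Add(6, -111)), Rational(1, 2))) = Mul(5, Pow(Add(1886, -105), Rational(1, 2))) = Mul(5, Pow(1781, Rational(1, 2)))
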